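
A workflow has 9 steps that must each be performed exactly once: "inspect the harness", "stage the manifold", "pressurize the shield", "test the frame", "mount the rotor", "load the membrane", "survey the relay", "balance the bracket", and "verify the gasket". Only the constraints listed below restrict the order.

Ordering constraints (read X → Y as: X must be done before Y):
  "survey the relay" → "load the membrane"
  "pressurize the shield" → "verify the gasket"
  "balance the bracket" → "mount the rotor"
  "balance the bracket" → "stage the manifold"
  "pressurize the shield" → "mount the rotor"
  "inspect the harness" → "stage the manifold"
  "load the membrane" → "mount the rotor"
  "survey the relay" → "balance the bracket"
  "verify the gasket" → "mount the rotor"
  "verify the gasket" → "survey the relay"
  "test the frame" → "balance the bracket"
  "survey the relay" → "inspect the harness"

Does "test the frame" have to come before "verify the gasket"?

Nothing in the constraints links "test the frame" and "verify the gasket"; they are unordered relative to each other.
There exist valid orderings with "verify the gasket" before "test the frame", so "test the frame" is not required to come first.

No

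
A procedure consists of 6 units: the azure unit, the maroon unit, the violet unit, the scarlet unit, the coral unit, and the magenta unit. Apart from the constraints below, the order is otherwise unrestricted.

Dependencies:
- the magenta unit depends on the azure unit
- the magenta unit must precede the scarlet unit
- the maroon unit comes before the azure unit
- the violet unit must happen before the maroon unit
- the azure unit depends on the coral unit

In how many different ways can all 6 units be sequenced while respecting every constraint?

The units with no prerequisites are the violet unit, the coral unit; any of them can be placed first.
Systematically extending each partial ordering one unit at a time and counting, there are 3 complete orderings.

3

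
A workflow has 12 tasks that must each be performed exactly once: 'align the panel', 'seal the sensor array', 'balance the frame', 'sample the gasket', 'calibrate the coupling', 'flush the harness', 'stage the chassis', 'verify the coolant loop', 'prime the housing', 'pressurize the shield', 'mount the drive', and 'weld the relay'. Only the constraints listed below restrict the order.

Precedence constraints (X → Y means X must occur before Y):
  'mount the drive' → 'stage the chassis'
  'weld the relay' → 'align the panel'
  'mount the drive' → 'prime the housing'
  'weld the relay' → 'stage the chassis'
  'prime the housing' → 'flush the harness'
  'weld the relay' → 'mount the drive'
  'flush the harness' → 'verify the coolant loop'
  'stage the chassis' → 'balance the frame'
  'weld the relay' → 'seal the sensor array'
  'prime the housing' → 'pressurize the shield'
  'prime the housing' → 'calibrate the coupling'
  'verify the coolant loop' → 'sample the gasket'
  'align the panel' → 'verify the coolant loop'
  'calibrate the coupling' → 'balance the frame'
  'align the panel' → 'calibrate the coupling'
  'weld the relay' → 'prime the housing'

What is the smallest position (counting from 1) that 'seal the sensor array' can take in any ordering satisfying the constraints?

2

The only task forced before 'seal the sensor array' (directly or transitively) is 'weld the relay'.
With 1 mandatory predecessor, the earliest 'seal the sensor array' can sit is position 1+1 = 2, and placing just that one first achieves it.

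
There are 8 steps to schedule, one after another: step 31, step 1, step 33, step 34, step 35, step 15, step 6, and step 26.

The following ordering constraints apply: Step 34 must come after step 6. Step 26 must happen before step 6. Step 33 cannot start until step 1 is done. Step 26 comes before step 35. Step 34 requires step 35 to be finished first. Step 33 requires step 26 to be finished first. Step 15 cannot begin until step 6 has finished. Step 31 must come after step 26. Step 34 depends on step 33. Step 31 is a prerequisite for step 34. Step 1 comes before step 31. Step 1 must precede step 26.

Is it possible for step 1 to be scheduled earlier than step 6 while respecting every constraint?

Yes

Every valid ordering already has step 1 before step 6 (the constraints require it), so in particular at least one does.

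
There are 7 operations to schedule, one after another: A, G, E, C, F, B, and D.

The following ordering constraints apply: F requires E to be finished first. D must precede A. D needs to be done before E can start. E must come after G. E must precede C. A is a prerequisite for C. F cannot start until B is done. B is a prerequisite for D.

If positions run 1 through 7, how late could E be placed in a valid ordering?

5

Following every chain forward from E, the operations that must come later are C, F — 2 of them.
With 2 mandatory successors out of 7 operations total, the latest slot for E is 7−2 = 5, and it's reachable by doing all non-successors before E.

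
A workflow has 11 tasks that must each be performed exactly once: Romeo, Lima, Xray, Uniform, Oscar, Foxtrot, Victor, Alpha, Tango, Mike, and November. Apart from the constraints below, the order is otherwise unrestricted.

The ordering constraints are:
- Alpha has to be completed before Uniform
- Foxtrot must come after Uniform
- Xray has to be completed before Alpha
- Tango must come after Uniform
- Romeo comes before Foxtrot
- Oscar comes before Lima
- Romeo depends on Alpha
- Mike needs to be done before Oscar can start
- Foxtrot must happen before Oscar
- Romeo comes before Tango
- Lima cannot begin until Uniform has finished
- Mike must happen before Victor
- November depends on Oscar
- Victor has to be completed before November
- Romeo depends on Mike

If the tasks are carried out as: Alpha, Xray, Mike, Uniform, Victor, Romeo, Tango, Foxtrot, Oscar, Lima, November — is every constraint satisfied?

No

Here Xray comes after Alpha.
That contradicts the constraint that Xray must precede Alpha.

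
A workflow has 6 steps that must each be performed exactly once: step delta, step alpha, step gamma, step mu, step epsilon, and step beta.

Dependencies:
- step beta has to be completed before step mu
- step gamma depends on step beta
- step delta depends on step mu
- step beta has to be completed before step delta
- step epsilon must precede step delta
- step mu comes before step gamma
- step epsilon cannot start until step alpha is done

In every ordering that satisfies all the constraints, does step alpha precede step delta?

Following the dependencies: step alpha → step epsilon → step delta.
So step alpha must precede step delta in any valid ordering.

Yes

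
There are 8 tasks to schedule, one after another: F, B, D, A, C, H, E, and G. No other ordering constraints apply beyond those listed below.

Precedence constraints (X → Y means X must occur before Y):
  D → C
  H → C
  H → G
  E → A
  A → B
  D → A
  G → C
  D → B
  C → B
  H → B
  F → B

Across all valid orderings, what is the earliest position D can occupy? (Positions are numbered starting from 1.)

No constraint forces any other task before D, so it can be placed first.

1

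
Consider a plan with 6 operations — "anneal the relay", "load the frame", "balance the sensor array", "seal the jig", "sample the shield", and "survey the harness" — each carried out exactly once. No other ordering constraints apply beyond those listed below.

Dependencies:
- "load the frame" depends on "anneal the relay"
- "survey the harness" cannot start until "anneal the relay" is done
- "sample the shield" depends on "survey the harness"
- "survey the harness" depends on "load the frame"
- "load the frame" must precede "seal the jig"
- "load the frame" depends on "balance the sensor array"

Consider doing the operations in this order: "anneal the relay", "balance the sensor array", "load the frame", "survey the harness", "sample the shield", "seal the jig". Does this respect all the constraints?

Every stated constraint is respected: "anneal the relay" sits at position 1, ahead of "survey the harness" at position 4, and each of the other listed pairs likewise has the predecessor earlier in the sequence.

Yes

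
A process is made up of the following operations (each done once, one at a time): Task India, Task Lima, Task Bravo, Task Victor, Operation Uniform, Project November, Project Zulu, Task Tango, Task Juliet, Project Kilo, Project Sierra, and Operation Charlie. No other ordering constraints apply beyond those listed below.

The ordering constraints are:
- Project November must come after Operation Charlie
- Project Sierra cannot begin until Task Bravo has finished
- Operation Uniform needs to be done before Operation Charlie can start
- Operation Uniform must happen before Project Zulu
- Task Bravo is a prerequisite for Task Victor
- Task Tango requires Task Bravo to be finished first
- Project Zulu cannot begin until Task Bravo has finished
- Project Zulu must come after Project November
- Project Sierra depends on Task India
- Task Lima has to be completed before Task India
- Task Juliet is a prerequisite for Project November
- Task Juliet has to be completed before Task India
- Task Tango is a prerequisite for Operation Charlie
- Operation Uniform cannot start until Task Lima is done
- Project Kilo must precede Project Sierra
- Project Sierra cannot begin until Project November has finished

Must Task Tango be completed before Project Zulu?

There is a constraint chain Task Tango → Operation Charlie → Project November → Project Zulu.
So Task Tango must precede Project Zulu in any valid ordering.

Yes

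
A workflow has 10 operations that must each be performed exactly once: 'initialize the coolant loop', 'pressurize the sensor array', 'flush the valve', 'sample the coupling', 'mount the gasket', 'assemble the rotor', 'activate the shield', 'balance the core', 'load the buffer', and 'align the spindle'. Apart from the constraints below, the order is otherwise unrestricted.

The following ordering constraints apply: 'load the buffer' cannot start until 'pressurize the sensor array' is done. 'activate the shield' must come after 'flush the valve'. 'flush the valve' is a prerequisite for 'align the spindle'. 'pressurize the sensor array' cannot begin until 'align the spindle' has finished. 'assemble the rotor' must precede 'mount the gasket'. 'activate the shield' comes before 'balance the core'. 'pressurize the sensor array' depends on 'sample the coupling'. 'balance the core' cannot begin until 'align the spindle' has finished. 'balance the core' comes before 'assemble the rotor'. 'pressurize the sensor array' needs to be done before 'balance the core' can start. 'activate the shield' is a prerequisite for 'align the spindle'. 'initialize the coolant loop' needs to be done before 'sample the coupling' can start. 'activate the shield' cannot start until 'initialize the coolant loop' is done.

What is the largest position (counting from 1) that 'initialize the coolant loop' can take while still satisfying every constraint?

2

The operations that are forced after 'initialize the coolant loop', directly or by a chain of constraints, are 'pressurize the sensor array', 'sample the coupling', 'mount the gasket', 'assemble the rotor', 'activate the shield', 'balance the core', 'load the buffer', 'align the spindle'. That's 8 operations.
So at least 8 operations follow 'initialize the coolant loop', putting 'initialize the coolant loop' no later than position 2. That position is achievable by scheduling everything else first.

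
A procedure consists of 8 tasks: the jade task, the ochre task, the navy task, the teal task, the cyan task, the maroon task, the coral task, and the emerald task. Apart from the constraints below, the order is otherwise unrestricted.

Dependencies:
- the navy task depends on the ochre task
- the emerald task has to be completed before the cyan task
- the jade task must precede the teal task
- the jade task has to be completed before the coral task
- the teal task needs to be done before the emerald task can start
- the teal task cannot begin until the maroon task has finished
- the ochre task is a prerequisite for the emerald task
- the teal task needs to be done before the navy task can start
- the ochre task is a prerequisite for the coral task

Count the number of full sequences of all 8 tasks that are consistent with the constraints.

120

3 tasks have no prerequisites (the jade task, the ochre task, the maroon task), so any of them could come first.
Counting all ways to extend the partial order to a total order gives 120.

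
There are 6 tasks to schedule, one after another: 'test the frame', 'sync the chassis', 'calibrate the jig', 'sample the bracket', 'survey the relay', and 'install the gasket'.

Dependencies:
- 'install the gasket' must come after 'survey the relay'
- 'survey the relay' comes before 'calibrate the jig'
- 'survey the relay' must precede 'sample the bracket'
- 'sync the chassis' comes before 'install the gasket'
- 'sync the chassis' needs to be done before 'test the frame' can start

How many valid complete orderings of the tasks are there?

The tasks with no prerequisites are 'sync the chassis', 'survey the relay'; any of them can be placed first.
Enumerating by repeatedly choosing an available task (one whose prerequisites are all placed) gives 70 distinct complete orderings.

70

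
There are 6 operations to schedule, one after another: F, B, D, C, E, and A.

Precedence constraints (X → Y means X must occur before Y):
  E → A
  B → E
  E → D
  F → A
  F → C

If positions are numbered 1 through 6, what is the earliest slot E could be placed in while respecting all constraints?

2

Working backwards through the constraints from E, its only required predecessor is B.
So at minimum 1 operation comes before E, putting E no earlier than position 2. That position is achievable by scheduling exactly that predecessor first.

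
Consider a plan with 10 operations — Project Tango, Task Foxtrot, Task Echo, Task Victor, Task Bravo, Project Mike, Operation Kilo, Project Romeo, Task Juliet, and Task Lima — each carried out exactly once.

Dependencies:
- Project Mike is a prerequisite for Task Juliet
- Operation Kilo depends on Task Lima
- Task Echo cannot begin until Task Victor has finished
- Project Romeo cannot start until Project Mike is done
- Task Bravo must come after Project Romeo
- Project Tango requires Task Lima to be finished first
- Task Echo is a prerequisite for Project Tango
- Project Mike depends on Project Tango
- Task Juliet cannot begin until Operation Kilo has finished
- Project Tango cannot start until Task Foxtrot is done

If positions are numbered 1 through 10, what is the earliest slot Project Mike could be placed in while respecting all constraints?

The operations that are forced before Project Mike, directly or transitively, are Project Tango, Task Foxtrot, Task Echo, Task Victor, Task Lima. That's 5 operations.
So at minimum 5 operations come before Project Mike, putting Project Mike no earlier than position 6. That position is achievable by scheduling exactly those predecessors first.

6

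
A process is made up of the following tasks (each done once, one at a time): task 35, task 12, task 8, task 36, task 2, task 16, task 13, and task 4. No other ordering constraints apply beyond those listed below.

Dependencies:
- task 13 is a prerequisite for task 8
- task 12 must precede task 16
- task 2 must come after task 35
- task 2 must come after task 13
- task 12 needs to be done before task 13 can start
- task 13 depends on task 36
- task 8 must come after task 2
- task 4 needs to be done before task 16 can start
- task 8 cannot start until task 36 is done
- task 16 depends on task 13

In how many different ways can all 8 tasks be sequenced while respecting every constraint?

The tasks with no prerequisites are task 35, task 12, task 36, task 4; any of them can be placed first.
Counting all ways to extend the partial order to a total order gives 152.

152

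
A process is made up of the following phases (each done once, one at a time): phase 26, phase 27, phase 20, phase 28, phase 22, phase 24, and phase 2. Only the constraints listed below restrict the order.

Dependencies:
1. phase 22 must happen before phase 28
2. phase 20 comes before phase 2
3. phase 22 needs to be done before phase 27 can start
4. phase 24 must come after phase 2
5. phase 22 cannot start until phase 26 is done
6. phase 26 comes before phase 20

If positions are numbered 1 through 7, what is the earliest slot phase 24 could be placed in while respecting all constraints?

4

Every phase that must precede phase 24 has to come before it. Tracing all chains that end at phase 24, those phases are: phase 26, phase 20, phase 2 — 3 in total.
With 3 mandatory predecessors, the earliest phase 24 can sit is position 3+1 = 4, and placing just those 3 first achieves it.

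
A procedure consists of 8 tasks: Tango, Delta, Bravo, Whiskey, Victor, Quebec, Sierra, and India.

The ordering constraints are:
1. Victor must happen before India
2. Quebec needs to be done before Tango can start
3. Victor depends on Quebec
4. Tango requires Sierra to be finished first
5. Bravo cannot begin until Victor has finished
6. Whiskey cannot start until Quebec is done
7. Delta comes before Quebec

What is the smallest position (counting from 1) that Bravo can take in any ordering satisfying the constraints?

Working backwards through the constraints from Bravo, its full set of required predecessors is Delta, Victor, Quebec — 3 of them.
With 3 mandatory predecessors, the earliest Bravo can sit is position 3+1 = 4, and placing just those 3 first achieves it.

4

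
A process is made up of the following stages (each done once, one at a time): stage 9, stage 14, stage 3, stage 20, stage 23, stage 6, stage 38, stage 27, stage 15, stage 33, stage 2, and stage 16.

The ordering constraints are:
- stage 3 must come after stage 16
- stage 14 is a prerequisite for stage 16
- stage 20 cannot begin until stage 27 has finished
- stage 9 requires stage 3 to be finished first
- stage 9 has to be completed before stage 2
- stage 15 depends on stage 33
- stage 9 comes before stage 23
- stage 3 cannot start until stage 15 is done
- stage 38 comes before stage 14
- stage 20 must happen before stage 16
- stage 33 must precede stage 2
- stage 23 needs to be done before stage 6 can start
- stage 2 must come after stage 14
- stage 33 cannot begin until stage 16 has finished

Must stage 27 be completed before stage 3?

Yes

Tracing the constraints gives a chain: stage 27 → stage 20 → stage 16 → stage 3.
So stage 27 must precede stage 3 in any valid ordering.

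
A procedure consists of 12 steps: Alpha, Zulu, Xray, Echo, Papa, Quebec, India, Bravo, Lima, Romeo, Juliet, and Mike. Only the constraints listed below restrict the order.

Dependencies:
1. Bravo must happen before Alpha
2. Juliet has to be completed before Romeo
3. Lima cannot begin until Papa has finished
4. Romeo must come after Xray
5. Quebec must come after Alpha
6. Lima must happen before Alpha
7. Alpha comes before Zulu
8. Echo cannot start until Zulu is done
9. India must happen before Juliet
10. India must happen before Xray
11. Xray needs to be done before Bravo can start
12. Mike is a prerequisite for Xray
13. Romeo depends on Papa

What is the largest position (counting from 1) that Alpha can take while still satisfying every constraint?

9

Every step that must follow Alpha has to come after it. Tracing all chains starting from Alpha, those steps are: Zulu, Echo, Quebec — 3 in total.
So at least 3 steps follow Alpha, putting Alpha no later than position 9. That position is achievable by scheduling everything else first.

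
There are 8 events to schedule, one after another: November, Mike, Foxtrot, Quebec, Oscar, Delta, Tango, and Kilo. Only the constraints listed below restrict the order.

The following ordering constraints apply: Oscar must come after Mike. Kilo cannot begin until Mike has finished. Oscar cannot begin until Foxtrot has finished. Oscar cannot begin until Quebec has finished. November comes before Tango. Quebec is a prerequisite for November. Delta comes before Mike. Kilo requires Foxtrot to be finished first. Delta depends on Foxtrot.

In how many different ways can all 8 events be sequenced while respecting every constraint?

2 events have no prerequisites (Foxtrot, Quebec), so any of them could come first.
Counting all ways to extend the partial order to a total order gives 107.

107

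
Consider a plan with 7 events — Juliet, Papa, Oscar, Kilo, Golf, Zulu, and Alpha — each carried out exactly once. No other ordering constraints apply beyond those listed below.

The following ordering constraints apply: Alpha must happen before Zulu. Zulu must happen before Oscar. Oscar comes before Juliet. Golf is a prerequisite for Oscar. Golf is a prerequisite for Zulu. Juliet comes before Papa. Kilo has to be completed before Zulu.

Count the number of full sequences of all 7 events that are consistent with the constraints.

6

The events with no prerequisites are Kilo, Golf, Alpha; any of them can be placed first.
Systematically extending each partial ordering one event at a time and counting, there are 6 complete orderings.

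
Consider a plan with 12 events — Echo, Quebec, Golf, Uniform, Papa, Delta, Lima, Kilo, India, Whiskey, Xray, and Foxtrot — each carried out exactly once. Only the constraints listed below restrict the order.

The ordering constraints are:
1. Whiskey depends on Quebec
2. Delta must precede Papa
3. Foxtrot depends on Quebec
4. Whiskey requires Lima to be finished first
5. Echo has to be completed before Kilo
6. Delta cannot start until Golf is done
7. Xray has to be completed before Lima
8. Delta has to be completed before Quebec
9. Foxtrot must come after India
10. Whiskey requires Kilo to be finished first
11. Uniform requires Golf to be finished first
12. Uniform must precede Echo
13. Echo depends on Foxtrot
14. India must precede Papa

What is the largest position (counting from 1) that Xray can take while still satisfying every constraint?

Following every chain forward from Xray, the events that must come later are Lima, Whiskey — 2 of them.
So at least 2 events follow Xray, putting Xray no later than position 10. That position is achievable by scheduling everything else first.

10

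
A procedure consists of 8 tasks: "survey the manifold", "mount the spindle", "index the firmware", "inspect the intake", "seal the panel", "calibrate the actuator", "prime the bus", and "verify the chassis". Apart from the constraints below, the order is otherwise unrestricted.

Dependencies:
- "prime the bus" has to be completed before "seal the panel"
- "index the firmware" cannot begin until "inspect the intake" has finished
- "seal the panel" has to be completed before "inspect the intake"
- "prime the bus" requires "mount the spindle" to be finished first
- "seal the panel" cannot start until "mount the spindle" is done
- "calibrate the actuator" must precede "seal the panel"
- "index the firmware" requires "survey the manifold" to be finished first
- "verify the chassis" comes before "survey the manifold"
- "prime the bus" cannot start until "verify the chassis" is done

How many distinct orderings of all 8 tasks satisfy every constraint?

3 tasks have no prerequisites ("mount the spindle", "calibrate the actuator", "verify the chassis"), so any of them could come first.
Systematically extending each partial ordering one task at a time and counting, there are 41 complete orderings.

41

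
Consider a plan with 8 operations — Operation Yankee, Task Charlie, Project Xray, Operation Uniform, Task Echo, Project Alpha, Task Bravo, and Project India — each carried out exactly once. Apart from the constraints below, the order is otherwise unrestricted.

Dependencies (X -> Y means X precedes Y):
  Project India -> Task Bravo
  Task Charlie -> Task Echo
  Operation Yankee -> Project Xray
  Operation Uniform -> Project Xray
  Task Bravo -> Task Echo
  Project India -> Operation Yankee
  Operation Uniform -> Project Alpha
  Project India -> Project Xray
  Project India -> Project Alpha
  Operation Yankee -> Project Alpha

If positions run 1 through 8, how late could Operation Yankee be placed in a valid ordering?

6

Every operation that must follow Operation Yankee has to come after it. Tracing all chains starting from Operation Yankee, those operations are: Project Xray, Project Alpha — 2 in total.
So at least 2 operations follow Operation Yankee, putting Operation Yankee no later than position 6. That position is achievable by scheduling everything else first.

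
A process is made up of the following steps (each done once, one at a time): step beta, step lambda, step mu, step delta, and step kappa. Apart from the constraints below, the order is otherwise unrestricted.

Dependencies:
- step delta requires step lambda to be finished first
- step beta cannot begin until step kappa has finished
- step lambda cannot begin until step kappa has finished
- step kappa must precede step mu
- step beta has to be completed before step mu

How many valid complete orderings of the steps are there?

Only step kappa has no prerequisites, so it must go first.
Counting all ways to extend the partial order to a total order gives 6.

6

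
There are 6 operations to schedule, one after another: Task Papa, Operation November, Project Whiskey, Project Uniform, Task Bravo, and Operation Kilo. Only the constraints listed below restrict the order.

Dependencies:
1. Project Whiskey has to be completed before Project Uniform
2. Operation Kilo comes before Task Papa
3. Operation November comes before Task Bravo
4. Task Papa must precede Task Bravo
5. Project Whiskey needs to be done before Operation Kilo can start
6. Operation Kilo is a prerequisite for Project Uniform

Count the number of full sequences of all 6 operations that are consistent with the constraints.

The operations with no prerequisites are Operation November, Project Whiskey; any of them can be placed first.
Enumerating by repeatedly choosing an available operation (one whose prerequisites are all placed) gives 14 distinct complete orderings.

14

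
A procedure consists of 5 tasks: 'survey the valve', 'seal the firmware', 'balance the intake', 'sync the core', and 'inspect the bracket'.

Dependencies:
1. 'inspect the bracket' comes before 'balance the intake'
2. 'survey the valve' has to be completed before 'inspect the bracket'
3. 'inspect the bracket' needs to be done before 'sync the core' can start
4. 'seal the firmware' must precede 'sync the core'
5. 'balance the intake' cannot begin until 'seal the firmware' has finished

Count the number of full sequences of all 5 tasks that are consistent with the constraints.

2 tasks have no prerequisites ('survey the valve', 'seal the firmware'), so any of them could come first.
Enumerating by repeatedly choosing an available task (one whose prerequisites are all placed) gives 6 distinct complete orderings.

6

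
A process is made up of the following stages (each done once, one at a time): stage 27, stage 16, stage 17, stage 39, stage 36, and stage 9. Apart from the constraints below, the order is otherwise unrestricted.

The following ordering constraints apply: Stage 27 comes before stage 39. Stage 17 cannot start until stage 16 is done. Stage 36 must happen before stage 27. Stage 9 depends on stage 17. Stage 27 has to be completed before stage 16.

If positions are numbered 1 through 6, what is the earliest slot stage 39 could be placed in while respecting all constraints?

The stages that are forced before stage 39, directly or transitively, are stage 27, stage 36. That's 2 stages.
With 2 mandatory predecessors, the earliest stage 39 can sit is position 2+1 = 3, and placing just those 2 first achieves it.

3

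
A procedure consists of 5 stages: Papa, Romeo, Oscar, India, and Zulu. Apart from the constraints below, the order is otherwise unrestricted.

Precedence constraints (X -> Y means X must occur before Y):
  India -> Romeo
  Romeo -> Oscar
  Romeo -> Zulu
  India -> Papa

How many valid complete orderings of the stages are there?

8

Only India has no prerequisites, so it must go first.
Systematically extending each partial ordering one stage at a time and counting, there are 8 complete orderings.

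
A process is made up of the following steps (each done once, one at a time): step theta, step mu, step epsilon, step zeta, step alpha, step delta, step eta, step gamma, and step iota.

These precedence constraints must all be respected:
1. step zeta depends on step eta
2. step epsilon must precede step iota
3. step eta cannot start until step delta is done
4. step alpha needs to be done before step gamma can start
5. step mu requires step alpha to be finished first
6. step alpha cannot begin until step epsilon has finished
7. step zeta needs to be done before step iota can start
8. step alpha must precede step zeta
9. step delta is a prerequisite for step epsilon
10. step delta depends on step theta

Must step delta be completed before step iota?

Yes

Tracing the constraints gives a chain: step delta → step epsilon → step iota.
Hence step delta necessarily comes before step iota.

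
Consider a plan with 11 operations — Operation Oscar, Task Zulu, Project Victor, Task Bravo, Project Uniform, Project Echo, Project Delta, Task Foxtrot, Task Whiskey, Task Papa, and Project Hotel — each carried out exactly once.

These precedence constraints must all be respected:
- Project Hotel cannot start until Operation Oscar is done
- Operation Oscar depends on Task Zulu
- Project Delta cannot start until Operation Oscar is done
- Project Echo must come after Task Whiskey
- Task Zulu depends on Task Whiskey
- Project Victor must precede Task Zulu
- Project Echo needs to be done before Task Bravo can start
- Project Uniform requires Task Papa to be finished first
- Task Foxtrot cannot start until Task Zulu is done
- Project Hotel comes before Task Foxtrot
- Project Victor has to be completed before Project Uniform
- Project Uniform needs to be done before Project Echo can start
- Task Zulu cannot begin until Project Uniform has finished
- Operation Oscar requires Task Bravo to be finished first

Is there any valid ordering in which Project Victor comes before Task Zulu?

Project Victor is actually forced before Task Zulu by the constraints, so certainly some valid ordering has Project Victor first.

Yes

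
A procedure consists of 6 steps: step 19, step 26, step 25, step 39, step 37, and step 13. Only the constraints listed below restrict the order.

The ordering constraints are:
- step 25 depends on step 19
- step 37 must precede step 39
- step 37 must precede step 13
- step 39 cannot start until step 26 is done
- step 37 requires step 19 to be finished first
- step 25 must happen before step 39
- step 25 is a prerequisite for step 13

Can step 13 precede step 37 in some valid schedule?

No

There is a dependency chain step 37 → step 13, so step 13 always comes after step 37.
So no valid ordering can have step 13 before step 37.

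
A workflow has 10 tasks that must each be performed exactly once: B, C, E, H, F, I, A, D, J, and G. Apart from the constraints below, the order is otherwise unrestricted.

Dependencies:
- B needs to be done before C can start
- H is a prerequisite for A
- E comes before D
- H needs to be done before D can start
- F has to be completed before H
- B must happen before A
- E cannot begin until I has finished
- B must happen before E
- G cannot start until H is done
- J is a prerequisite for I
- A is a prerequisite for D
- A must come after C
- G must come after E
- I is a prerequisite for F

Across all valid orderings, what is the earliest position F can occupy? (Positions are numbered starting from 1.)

The tasks that are forced before F, directly or transitively, are I, J. That's 2 tasks.
With 2 mandatory predecessors, the earliest F can sit is position 2+1 = 3, and placing just those 2 first achieves it.

3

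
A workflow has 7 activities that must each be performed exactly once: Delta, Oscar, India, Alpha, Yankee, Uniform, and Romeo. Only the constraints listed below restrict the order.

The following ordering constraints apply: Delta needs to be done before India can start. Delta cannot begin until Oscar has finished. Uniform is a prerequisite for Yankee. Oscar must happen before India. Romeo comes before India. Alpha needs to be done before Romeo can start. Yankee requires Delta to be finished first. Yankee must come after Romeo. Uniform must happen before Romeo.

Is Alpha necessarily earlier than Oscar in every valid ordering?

No

Alpha and Oscar are not related by any chain of constraints.
There exist valid orderings with Oscar before Alpha, so Alpha is not required to come first.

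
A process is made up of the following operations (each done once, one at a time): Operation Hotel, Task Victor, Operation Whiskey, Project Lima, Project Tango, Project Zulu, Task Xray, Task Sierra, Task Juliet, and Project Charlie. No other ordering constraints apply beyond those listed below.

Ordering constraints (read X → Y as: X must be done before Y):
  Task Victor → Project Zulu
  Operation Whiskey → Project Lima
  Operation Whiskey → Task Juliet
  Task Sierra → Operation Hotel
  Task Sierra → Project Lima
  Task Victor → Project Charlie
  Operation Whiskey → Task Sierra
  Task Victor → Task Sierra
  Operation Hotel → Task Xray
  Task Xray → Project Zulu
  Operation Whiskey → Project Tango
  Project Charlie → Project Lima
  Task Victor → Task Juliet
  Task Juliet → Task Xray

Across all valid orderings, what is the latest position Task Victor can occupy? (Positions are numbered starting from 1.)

Following every chain forward from Task Victor, the operations that must come later are Operation Hotel, Project Lima, Project Zulu, Task Xray, Task Sierra, Task Juliet, Project Charlie — 7 of them.
With 7 mandatory successors out of 10 operations total, the latest slot for Task Victor is 10−7 = 3, and it's reachable by doing all non-successors before Task Victor.

3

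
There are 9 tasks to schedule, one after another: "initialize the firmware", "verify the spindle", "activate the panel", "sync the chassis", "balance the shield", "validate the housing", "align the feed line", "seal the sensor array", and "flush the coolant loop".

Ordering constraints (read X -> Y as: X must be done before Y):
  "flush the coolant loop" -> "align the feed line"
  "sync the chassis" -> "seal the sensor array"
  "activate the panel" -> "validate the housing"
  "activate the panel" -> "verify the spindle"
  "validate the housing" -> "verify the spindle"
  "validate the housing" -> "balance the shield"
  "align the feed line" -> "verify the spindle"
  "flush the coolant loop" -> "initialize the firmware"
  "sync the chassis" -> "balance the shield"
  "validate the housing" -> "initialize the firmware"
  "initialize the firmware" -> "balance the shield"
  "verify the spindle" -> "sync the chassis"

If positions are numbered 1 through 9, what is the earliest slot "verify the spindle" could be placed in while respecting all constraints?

Every task that must precede "verify the spindle" has to come before it. Tracing all chains that end at "verify the spindle", those tasks are: "activate the panel", "validate the housing", "align the feed line", "flush the coolant loop" — 4 in total.
With 4 mandatory predecessors, the earliest "verify the spindle" can sit is position 4+1 = 5, and placing just those 4 first achieves it.

5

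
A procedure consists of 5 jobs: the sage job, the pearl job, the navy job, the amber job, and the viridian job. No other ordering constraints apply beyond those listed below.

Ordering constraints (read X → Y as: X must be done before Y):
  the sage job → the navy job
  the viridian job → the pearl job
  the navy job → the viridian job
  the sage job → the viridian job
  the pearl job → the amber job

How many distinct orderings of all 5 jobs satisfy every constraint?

The sage job is the only job with nothing required before it, so every ordering starts there.
Every job is then forced in turn, so only 1 complete ordering is consistent with the constraints.

1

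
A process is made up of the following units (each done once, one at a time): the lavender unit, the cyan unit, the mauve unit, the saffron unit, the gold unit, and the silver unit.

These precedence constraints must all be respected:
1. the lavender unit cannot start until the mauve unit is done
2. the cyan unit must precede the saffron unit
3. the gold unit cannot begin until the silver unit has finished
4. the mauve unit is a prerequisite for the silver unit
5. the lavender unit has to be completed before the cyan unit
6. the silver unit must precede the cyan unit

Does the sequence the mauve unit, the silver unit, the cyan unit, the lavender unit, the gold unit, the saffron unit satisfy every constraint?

The sequence places the cyan unit ahead of the lavender unit.
Since the lavender unit is required before the cyan unit, the ordering is invalid.

No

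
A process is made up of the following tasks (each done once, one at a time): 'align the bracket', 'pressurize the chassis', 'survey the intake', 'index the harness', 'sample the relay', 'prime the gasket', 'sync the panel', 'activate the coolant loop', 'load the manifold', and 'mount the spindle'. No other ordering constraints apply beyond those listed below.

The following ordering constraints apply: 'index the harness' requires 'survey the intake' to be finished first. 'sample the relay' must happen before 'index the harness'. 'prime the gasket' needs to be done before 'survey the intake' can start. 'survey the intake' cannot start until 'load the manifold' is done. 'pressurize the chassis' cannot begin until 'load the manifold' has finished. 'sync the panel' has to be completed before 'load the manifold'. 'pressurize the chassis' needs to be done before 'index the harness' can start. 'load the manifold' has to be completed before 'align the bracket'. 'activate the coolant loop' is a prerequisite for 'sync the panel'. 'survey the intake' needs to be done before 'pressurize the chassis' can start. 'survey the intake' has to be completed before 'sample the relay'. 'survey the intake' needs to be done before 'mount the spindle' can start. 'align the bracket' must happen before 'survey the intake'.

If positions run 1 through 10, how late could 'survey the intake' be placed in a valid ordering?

6

The tasks that are forced after 'survey the intake', directly or by a chain of constraints, are 'pressurize the chassis', 'index the harness', 'sample the relay', 'mount the spindle'. That's 4 tasks.
With 4 mandatory successors out of 10 tasks total, the latest slot for 'survey the intake' is 10−4 = 6, and it's reachable by doing all non-successors before 'survey the intake'.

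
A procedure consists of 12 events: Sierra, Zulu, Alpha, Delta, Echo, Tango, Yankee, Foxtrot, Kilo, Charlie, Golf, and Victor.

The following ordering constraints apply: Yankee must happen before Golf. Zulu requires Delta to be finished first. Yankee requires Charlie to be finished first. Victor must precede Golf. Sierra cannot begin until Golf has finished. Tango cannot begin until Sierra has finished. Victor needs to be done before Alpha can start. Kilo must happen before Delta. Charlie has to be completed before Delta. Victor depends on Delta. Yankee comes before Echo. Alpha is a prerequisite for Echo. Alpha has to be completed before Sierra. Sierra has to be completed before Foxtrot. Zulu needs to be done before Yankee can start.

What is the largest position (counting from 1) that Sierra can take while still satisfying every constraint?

The events that are forced after Sierra, directly or by a chain of constraints, are Tango, Foxtrot. That's 2 events.
So at least 2 events follow Sierra, putting Sierra no later than position 10. That position is achievable by scheduling everything else first.

10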